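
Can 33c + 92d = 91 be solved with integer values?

Step 1: Compute gcd(33, 92).
gcd(33, 92) = 1

Step 2: Check divisibility.
Does 1 divide 91? 91 = 1 x 91, so yes.

By the theorem on linear Diophantine equations, 33c + 92d = 91 has integer solutions if and only if gcd(33, 92) divides 91. Since 1 | 91, solutions exist.

Yes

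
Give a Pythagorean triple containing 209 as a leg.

We need the other leg and hypotenuse such that 209² + x² = c².
Take x = 120, c = 241: 209² + 120² = 43681 + 14400 = 58081 = 241² ✓
Triple: (209, 120, 241)

(209, 120, 241)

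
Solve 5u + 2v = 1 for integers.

Step 1: Check solvability.
gcd(5, 2) = 1
Since 1 divides 1, solutions exist.

Step 2: Apply extended Euclidean algorithm to find gcd.
We find integers such that 5*x0 + 2*y0 = 1

Step 3: Scale the particular solution.
Multiply by 1/1 = 1:
u = 1, v = -2

Step 4: Verify.
5*(1) + 2*(-2) = 1 = 1 ✓

u = 1, v = -2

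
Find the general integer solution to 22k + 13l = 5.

Step 1: Compute gcd(22, 13) = 1.
Since 1 divides 5, solutions exist.

Step 2: Find a particular solution using extended Euclidean algorithm.
We get k₀ = 15, l₀ = -25.
Check: 22*15 + 13*-25 = 5 = 5 ✓

Step 3: Write the general solution.
k = 15 + (13/1)t = 15 + 13t
l = -25 - (22/1)t = -25 - 22t
for any integer t.

k = 15 + 13t, l = -25 - 22t for integer t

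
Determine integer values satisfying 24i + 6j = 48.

Step 1: Check solvability.
gcd(24, 6) = 6
Since 6 divides 48, solutions exist.

Step 2: Apply extended Euclidean algorithm to find gcd.
We find integers such that 24*x0 + 6*y0 = 6

Step 3: Scale the particular solution.
Multiply by 48/6 = 8:
i = 0, j = 8

Step 4: Verify.
24*(0) + 6*(8) = 48 = 48 ✓

i = 0, j = 8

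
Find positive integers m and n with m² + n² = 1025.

We need to find integers m, n > 0 such that m² + n² = 1025.
Trying m = 1: n² = 1025 - 1² = 1025 - 1 = 1024
n = 32
Check: 1² + 32² = 1 + 1024 = 1025 ✓

1025 = 1² + 32²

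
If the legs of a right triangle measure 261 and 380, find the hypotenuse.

c² = a² + b² = 261² + 380² = 68121 + 144400 = 212521
c = 461

461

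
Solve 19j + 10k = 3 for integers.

Step 1: Check solvability.
gcd(19, 10) = 1
Since 1 divides 3, solutions exist.

Step 2: Apply extended Euclidean algorithm to find gcd.
We find integers such that 19*x0 + 10*y0 = 1

Step 3: Scale the particular solution.
Multiply by 3/1 = 3:
j = -3, k = 6

Step 4: Verify.
19*(-3) + 10*(6) = 3 = 3 ✓

j = -3, k = 6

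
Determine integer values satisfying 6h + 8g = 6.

Step 1: Check solvability.
gcd(6, 8) = 2
Since 2 divides 6, solutions exist.

Step 2: Apply extended Euclidean algorithm to find gcd.
We find integers such that 6*x0 + 8*y0 = 2

Step 3: Scale the particular solution.
Multiply by 6/2 = 3:
h = -3, g = 3

Step 4: Verify.
6*(-3) + 8*(3) = 6 = 6 ✓

h = -3, g = 3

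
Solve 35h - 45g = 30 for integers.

Step 1: Check solvability.
gcd(35, 45) = 5
Since 5 divides 30, solutions exist.

Step 2: Apply extended Euclidean algorithm to find gcd.
We find integers such that 35*x0 + 45*y0 = 5

Step 3: Scale the particular solution.
Multiply by 30/5 = 6:
h = 24, g = 18

Step 4: Verify.
35*(24) - 45*(18) = 30 = 30 ✓

h = 24, g = 18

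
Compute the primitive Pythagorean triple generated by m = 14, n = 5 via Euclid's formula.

a = m² - n² = 14² - 5² = 196 - 25 = 171
b = 2mn = 2·14·5 = 140
c = m² + n² = 196 + 25 = 221
Verify: 171² + 140² = 29241 + 19600 = 48841 = 221² ✓

(171, 140, 221)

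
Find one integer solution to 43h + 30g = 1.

Step 1: Check solvability.
gcd(43, 30) = 1
Since 1 divides 1, solutions exist.

Step 2: Apply extended Euclidean algorithm to find gcd.
We find integers such that 43*x0 + 30*y0 = 1

Step 3: Scale the particular solution.
Multiply by 1/1 = 1:
h = 7, g = -10

Step 4: Verify.
43*(7) + 30*(-10) = 1 = 1 ✓

h = 7, g = -10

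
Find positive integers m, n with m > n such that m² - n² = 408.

Factor: m² - n² = (m+n)(m-n) = 408.
We need two factors of 408 with the same parity.
Use m+n = 204 and m-n = 2 (product 204·2 = 408).
Adding: 2m = 206, so m = 103.
Subtracting: 2n = 202, so n = 101.
Check: 103² - 101² = 10609 - 10201 = 408 ✓

m = 103, n = 101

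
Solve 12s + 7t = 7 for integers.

Step 1: Check solvability.
gcd(12, 7) = 1
Since 1 divides 7, solutions exist.

Step 2: Apply extended Euclidean algorithm to find gcd.
We find integers such that 12*x0 + 7*y0 = 1

Step 3: Scale the particular solution.
Multiply by 7/1 = 7:
s = 21, t = -35

Step 4: Verify.
12*(21) + 7*(-35) = 7 = 7 ✓

s = 21, t = -35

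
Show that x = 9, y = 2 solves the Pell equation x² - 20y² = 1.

Compute x² = 9² = 81
Compute 20y² = 20·2² = 20·4 = 80
x² - 20y² = 81 - 80 = 1
Since this equals 1, (9, 2) is a solution.

Yes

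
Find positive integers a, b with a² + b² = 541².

We need a² + b² = 541² = 292681.
Trying: 341² + 420² = 116281 + 176400 = 292681 ✓

(341, 420, 541)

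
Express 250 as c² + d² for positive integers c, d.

We need to find integers c, d > 0 such that c² + d² = 250.
Trying c = 5: d² = 250 - 5² = 250 - 25 = 225
d = 15
Check: 5² + 15² = 25 + 225 = 250 ✓

250 = 5² + 15²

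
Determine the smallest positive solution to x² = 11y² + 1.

We seek the smallest positive integers (x, y) with x² - 11y² = 1, i.e., x² = 11y² + 1.
Try successive y values:
y = 1: x² = 11·1² + 1 = 12, not a perfect square
y = 2: x² = 11·2² + 1 = 45, not a perfect square
y = 3: x² = 11·3² + 1 = 100, x = 10 ✓

Verify: 10² - 11·3² = 100 - 99 = 1 ✓

x = 10, y = 3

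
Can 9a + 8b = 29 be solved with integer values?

Step 1: Compute gcd(9, 8).
gcd(9, 8) = 1

Step 2: Check divisibility.
Does 1 divide 29? 29 = 1 x 29, so yes.

By the theorem on linear Diophantine equations, 9a + 8b = 29 has integer solutions if and only if gcd(9, 8) divides 29. Since 1 | 29, solutions exist.

Yes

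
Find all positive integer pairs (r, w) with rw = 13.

The positive divisors of 13 are: 1, 13.
Each divisor d gives the pair (d, 13/d):
(1, 13), (13, 1)

(1, 13), (13, 1)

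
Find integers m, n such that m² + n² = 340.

We need to find integers m, n > 0 such that m² + n² = 340.
Trying m = 4: n² = 340 - 4² = 340 - 16 = 324
n = 18
Check: 4² + 18² = 16 + 324 = 340 ✓

340 = 4² + 18²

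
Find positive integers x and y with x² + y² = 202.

We need to find integers x, y > 0 such that x² + y² = 202.
Trying x = 9: y² = 202 - 9² = 202 - 81 = 121
y = 11
Check: 9² + 11² = 81 + 121 = 202 ✓

202 = 9² + 11²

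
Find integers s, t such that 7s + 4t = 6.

Step 1: Check solvability.
gcd(7, 4) = 1
Since 1 divides 6, solutions exist.

Step 2: Apply extended Euclidean algorithm to find gcd.
We find integers such that 7*x0 + 4*y0 = 1

Step 3: Scale the particular solution.
Multiply by 6/1 = 6:
s = -6, t = 12

Step 4: Verify.
7*(-6) + 4*(12) = 6 = 6 ✓

s = -6, t = 12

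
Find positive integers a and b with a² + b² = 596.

We need to find integers a, b > 0 such that a² + b² = 596.
Trying a = 14: b² = 596 - 14² = 596 - 196 = 400
b = 20
Check: 14² + 20² = 196 + 400 = 596 ✓

596 = 14² + 20²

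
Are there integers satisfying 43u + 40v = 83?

Step 1: Compute gcd(43, 40).
gcd(43, 40) = 1

Step 2: Check divisibility.
Does 1 divide 83? 83 = 1 x 83, so yes.

By the theorem on linear Diophantine equations, 43u + 40v = 83 has integer solutions if and only if gcd(43, 40) divides 83. Since 1 | 83, solutions exist.

Yes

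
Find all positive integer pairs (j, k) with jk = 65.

The positive divisors of 65 are: 1, 5, 13, 65.
Each divisor d gives the pair (d, 65/d):
(1, 65), (5, 13), (13, 5), (65, 1)

(1, 65), (5, 13), (13, 5), (65, 1)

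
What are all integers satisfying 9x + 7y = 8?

Step 1: Compute gcd(9, 7) = 1.
Since 1 divides 8, solutions exist.

Step 2: Find a particular solution using extended Euclidean algorithm.
We get x₀ = -24, y₀ = 32.
Check: 9*-24 + 7*32 = 8 = 8 ✓

Step 3: Write the general solution.
x = -24 + (7/1)t = -24 + 7t
y = 32 - (9/1)t = 32 - 9t
for any integer t.

x = -24 + 7t, y = 32 - 9t for integer t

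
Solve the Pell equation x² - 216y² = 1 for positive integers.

We seek the smallest positive integers (x, y) with x² - 216y² = 1, i.e., x² = 216y² + 1.
Try successive y values:
y = 1: x² = 216·1² + 1 = 217, not a perfect square
y = 2: x² = 216·2² + 1 = 865, not a perfect square
y = 3: x² = 216·3² + 1 = 1945, not a perfect square
... continuing the search (or via continued fractions) ...
y = 33: x² = 216·33² + 1 = 235225, x = 485 ✓

Verify: 485² - 216·33² = 235225 - 235224 = 1 ✓

x = 485, y = 33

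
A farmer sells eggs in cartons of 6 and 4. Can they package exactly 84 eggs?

We need non-negative a, b with 6a + 4b = 84.
gcd(6, 4) = 2 divides 84.
Try a = 0: 4b = 84 - 0 = 84, so b = 21.
One way: 0 cartons of 6 and 21 cartons of 4.

Yes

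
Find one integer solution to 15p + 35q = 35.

Step 1: Check solvability.
gcd(15, 35) = 5
Since 5 divides 35, solutions exist.

Step 2: Apply extended Euclidean algorithm to find gcd.
We find integers such that 15*x0 + 35*y0 = 5

Step 3: Scale the particular solution.
Multiply by 35/5 = 7:
p = -14, q = 7

Step 4: Verify.
15*(-14) + 35*(7) = 35 = 35 ✓

p = -14, q = 7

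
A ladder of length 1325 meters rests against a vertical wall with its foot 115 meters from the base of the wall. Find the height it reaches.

The ladder, wall, and ground form a right triangle with hypotenuse 1325 and one leg 115.
By the Pythagorean theorem: h² = 1325² - 115² = 1755625 - 13225 = 1742400
h = √1742400 = 1320 meters

1320 meters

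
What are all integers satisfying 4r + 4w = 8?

Step 1: Compute gcd(4, 4) = 4.
Since 4 divides 8, solutions exist.

Step 2: Find a particular solution using extended Euclidean algorithm.
We get r₀ = 0, w₀ = 2.
Check: 4*0 + 4*2 = 8 = 8 ✓

Step 3: Write the general solution.
r = 0 + (4/4)t = 0 + 1t
w = 2 - (4/4)t = 2 - 1t
for any integer t.

r = 0 + 1t, w = 2 - 1t for integer t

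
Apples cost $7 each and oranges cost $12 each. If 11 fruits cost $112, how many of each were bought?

Let a = apples, o = oranges.
a + o = 11
7a + 12o = 112
Substitute o = 11 - a:
7a + 12(11 - a) = 112
(7 - 12)a = 112 - 132
-5a = -20
a = 4, o = 11 - 4 = 7

Apples: 4, Oranges: 7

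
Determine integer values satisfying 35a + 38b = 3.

Step 1: Check solvability.
gcd(35, 38) = 1
Since 1 divides 3, solutions exist.

Step 2: Apply extended Euclidean algorithm to find gcd.
We find integers such that 35*x0 + 38*y0 = 1

Step 3: Scale the particular solution.
Multiply by 3/1 = 3:
a = -39, b = 36

Step 4: Verify.
35*(-39) + 38*(36) = 3 = 3 ✓

a = -39, b = 36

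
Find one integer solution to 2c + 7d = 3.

Step 1: Check solvability.
gcd(2, 7) = 1
Since 1 divides 3, solutions exist.

Step 2: Apply extended Euclidean algorithm to find gcd.
We find integers such that 2*x0 + 7*y0 = 1

Step 3: Scale the particular solution.
Multiply by 3/1 = 3:
c = -9, d = 3

Step 4: Verify.
2*(-9) + 7*(3) = 3 = 3 ✓

c = -9, d = 3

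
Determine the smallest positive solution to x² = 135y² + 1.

We seek the smallest positive integers (x, y) with x² - 135y² = 1, i.e., x² = 135y² + 1.
Try successive y values:
y = 1: x² = 135·1² + 1 = 136, not a perfect square
y = 2: x² = 135·2² + 1 = 541, not a perfect square
y = 3: x² = 135·3² + 1 = 1216, not a perfect square
... continuing the search (or via continued fractions) ...
y = 21: x² = 135·21² + 1 = 59536, x = 244 ✓

Verify: 244² - 135·21² = 59536 - 59535 = 1 ✓

x = 244, y = 21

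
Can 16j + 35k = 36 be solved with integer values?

Step 1: Compute gcd(16, 35).
gcd(16, 35) = 1

Step 2: Check divisibility.
Does 1 divide 36? 36 = 1 x 36, so yes.

By the theorem on linear Diophantine equations, 16j + 35k = 36 has integer solutions if and only if gcd(16, 35) divides 36. Since 1 | 36, solutions exist.

Yes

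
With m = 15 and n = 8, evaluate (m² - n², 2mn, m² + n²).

a = m² - n² = 225 - 64 = 161
b = 2mn = 2·15·8 = 240
c = m² + n² = 225 + 64 = 289
Verify: 161² + 240² = 25921 + 57600 = 83521 = 289² ✓

(161, 240, 289)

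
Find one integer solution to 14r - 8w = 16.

Step 1: Check solvability.
gcd(14, 8) = 2
Since 2 divides 16, solutions exist.

Step 2: Apply extended Euclidean algorithm to find gcd.
We find integers such that 14*x0 + 8*y0 = 2

Step 3: Scale the particular solution.
Multiply by 16/2 = 8:
r = -8, w = -16

Step 4: Verify.
14*(-8) - 8*(-16) = 16 = 16 ✓

r = -8, w = -16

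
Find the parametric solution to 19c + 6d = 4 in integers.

Step 1: Compute gcd(19, 6) = 1.
Since 1 divides 4, solutions exist.

Step 2: Find a particular solution using extended Euclidean algorithm.
We get c₀ = 4, d₀ = -12.
Check: 19*4 + 6*-12 = 4 = 4 ✓

Step 3: Write the general solution.
c = 4 + (6/1)t = 4 + 6t
d = -12 - (19/1)t = -12 - 19t
for any integer t.

c = 4 + 6t, d = -12 - 19t for integer t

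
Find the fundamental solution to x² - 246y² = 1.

We seek the smallest positive integers (x, y) with x² - 246y² = 1, i.e., x² = 246y² + 1.
Try successive y values:
y = 1: x² = 246·1² + 1 = 247, not a perfect square
y = 2: x² = 246·2² + 1 = 985, not a perfect square
y = 3: x² = 246·3² + 1 = 2215, not a perfect square
... continuing the search (or via continued fractions) ...
y = 5662: x² = 246·5662² + 1 = 7886328025, x = 88805 ✓

Verify: 88805² - 246·5662² = 7886328025 - 7886328024 = 1 ✓

x = 88805, y = 5662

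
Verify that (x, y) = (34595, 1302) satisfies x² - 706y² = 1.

Compute x² = 34595² = 1196814025
Compute 706y² = 706·1302² = 706·1695204 = 1196814024
x² - 706y² = 1196814025 - 1196814024 = 1
Since this equals 1, (34595, 1302) is a solution.

Yes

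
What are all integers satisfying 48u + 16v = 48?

Step 1: Compute gcd(48, 16) = 16.
Since 16 divides 48, solutions exist.

Step 2: Find a particular solution using extended Euclidean algorithm.
We get u₀ = 0, v₀ = 3.
Check: 48*0 + 16*3 = 48 = 48 ✓

Step 3: Write the general solution.
u = 0 + (16/16)t = 0 + 1t
v = 3 - (48/16)t = 3 - 3t
for any integer t.

u = 0 + 1t, v = 3 - 3t for integer t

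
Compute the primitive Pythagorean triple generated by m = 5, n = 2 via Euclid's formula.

a = m² - n² = 25 - 4 = 21
b = 2mn = 2·5·2 = 20
c = m² + n² = 25 + 4 = 29
Verify: 21² + 20² = 441 + 400 = 841 = 29² ✓

(21, 20, 29)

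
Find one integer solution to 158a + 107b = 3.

Step 1: Check solvability.
gcd(158, 107) = 1
Since 1 divides 3, solutions exist.

Step 2: Apply extended Euclidean algorithm to find gcd.
We find integers such that 158*x0 + 107*y0 = 1

Step 3: Scale the particular solution.
Multiply by 3/1 = 3:
a = 63, b = -93

Step 4: Verify.
158*(63) + 107*(-93) = 3 = 3 ✓

a = 63, b = -93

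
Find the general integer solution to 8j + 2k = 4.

Step 1: Compute gcd(8, 2) = 2.
Since 2 divides 4, solutions exist.

Step 2: Find a particular solution using extended Euclidean algorithm.
We get j₀ = 0, k₀ = 2.
Check: 8*0 + 2*2 = 4 = 4 ✓

Step 3: Write the general solution.
j = 0 + (2/2)t = 0 + 1t
k = 2 - (8/2)t = 2 - 4t
for any integer t.

j = 0 + 1t, k = 2 - 4t for integer t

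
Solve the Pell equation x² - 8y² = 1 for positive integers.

We seek the smallest positive integers (x, y) with x² - 8y² = 1, i.e., x² = 8y² + 1.
Try successive y values:
y = 1: x² = 8·1² + 1 = 9, x = 3 ✓

Verify: 3² - 8·1² = 9 - 8 = 1 ✓

x = 3, y = 1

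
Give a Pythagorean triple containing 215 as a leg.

We need the other leg and hypotenuse such that 215² + x² = c².
Take x = 912, c = 937: 215² + 912² = 46225 + 831744 = 877969 = 937² ✓
Triple: (215, 912, 937)

(215, 912, 937)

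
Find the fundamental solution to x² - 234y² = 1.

We seek the smallest positive integers (x, y) with x² - 234y² = 1, i.e., x² = 234y² + 1.
Try successive y values:
y = 1: x² = 234·1² + 1 = 235, not a perfect square
y = 2: x² = 234·2² + 1 = 937, not a perfect square
y = 3: x² = 234·3² + 1 = 2107, not a perfect square
... continuing the search (or via continued fractions) ...
y = 340: x² = 234·340² + 1 = 27050401, x = 5201 ✓

Verify: 5201² - 234·340² = 27050401 - 27050400 = 1 ✓

x = 5201, y = 340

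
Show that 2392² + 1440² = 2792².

Compute a² + b² = 2392² + 1440² = 5721664 + 2073600 = 7795264
Compute c² = 2792² = 7795264
Since 7795264 = 7795264, confirmed.

Yes, it is a Pythagorean triple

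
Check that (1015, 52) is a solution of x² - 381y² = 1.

Compute x² = 1015² = 1030225
Compute 381y² = 381·52² = 381·2704 = 1030224
x² - 381y² = 1030225 - 1030224 = 1
Since this equals 1, (1015, 52) is a solution.

Yes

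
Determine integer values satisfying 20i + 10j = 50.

Step 1: Check solvability.
gcd(20, 10) = 10
Since 10 divides 50, solutions exist.

Step 2: Apply extended Euclidean algorithm to find gcd.
We find integers such that 20*x0 + 10*y0 = 10

Step 3: Scale the particular solution.
Multiply by 50/10 = 5:
i = 0, j = 5

Step 4: Verify.
20*(0) + 10*(5) = 50 = 50 ✓

i = 0, j = 5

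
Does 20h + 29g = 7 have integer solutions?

Step 1: Compute gcd(20, 29).
gcd(20, 29) = 1

Step 2: Check divisibility.
Does 1 divide 7? 7 = 1 x 7, so yes.

By the theorem on linear Diophantine equations, 20h + 29g = 7 has integer solutions if and only if gcd(20, 29) divides 7. Since 1 | 7, solutions exist.

Yes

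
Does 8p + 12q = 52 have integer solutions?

Step 1: Compute gcd(8, 12).
gcd(8, 12) = 4

Step 2: Check divisibility.
Does 4 divide 52? 52 = 4 x 13, so yes.

By the theorem on linear Diophantine equations, 8p + 12q = 52 has integer solutions if and only if gcd(8, 12) divides 52. Since 4 | 52, solutions exist.

Yes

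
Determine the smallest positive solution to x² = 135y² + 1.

We seek the smallest positive integers (x, y) with x² - 135y² = 1, i.e., x² = 135y² + 1.
Try successive y values:
y = 1: x² = 135·1² + 1 = 136, not a perfect square
y = 2: x² = 135·2² + 1 = 541, not a perfect square
y = 3: x² = 135·3² + 1 = 1216, not a perfect square
... continuing the search (or via continued fractions) ...
y = 21: x² = 135·21² + 1 = 59536, x = 244 ✓

Verify: 244² - 135·21² = 59536 - 59535 = 1 ✓

x = 244, y = 21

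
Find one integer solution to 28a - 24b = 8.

Step 1: Check solvability.
gcd(28, 24) = 4
Since 4 divides 8, solutions exist.

Step 2: Apply extended Euclidean algorithm to find gcd.
We find integers such that 28*x0 + 24*y0 = 4

Step 3: Scale the particular solution.
Multiply by 8/4 = 2:
a = 2, b = 2

Step 4: Verify.
28*(2) - 24*(2) = 8 = 8 ✓

a = 2, b = 2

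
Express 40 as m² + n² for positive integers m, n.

We need to find integers m, n > 0 such that m² + n² = 40.
Trying m = 2: n² = 40 - 2² = 40 - 4 = 36
n = 6
Check: 2² + 6² = 4 + 36 = 40 ✓

40 = 2² + 6²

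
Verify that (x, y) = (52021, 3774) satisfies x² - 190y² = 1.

Compute x² = 52021² = 2706184441
Compute 190y² = 190·3774² = 190·14243076 = 2706184440
x² - 190y² = 2706184441 - 2706184440 = 1
Since this equals 1, (52021, 3774) is a solution.

Yes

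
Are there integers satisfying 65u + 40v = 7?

Step 1: Compute gcd(65, 40).
gcd(65, 40) = 5

Step 2: Check divisibility.
Does 5 divide 7? 7 = 5 x 1 + 2, so no.

By the theorem on linear Diophantine equations, 65u + 40v = 7 has integer solutions if and only if gcd(65, 40) divides 7. Since 5 does not divide 7, no solutions exist.

No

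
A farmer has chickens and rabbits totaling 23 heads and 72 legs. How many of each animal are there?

Let c = chickens, r = rabbits.
Heads: c + r = 23
Legs: 2c + 4r = 72
From the first equation, c = 23 - r. Substitute:
2(23 - r) + 4r = 72
46 + 2r = 72
r = (72 - 46)/2 = 13
c = 23 - 13 = 10

Chickens: 10, Rabbits: 13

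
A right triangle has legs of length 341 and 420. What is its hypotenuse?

c² = a² + b² = 341² + 420² = 116281 + 176400 = 292681
c = 541

541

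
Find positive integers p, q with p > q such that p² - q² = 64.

Factor: p² - q² = (p+q)(p-q) = 64.
We need two factors of 64 with the same parity.
Use p+q = 32 and p-q = 2 (product 32·2 = 64).
Adding: 2p = 34, so p = 17.
Subtracting: 2q = 30, so q = 15.
Check: 17² - 15² = 289 - 225 = 64 ✓

p = 17, q = 15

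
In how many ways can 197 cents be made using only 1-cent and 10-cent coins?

We need non-negative integers (x, y) with 1x + 10y = 197.
For each x from 0 to 197, check if (197 - 1x) is a non-negative multiple of 10.
Solutions (x, y): (7,19), (17,18), (27,17), (37,16), ...
Count: 20

20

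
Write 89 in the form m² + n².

We need to find integers m, n > 0 such that m² + n² = 89.
Trying m = 5: n² = 89 - 5² = 89 - 25 = 64
n = 8
Check: 5² + 8² = 25 + 64 = 89 ✓

89 = 5² + 8²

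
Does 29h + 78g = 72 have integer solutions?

Step 1: Compute gcd(29, 78).
gcd(29, 78) = 1

Step 2: Check divisibility.
Does 1 divide 72? 72 = 1 x 72, so yes.

By the theorem on linear Diophantine equations, 29h + 78g = 72 has integer solutions if and only if gcd(29, 78) divides 72. Since 1 | 72, solutions exist.

Yes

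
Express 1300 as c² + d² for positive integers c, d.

We need to find integers c, d > 0 such that c² + d² = 1300.
Trying c = 2: d² = 1300 - 2² = 1300 - 4 = 1296
d = 36
Check: 2² + 36² = 4 + 1296 = 1300 ✓

1300 = 2² + 36²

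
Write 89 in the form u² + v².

We need to find integers u, v > 0 such that u² + v² = 89.
Trying u = 5: v² = 89 - 5² = 89 - 25 = 64
v = 8
Check: 5² + 8² = 25 + 64 = 89 ✓

89 = 5² + 8²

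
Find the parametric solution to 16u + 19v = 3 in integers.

Step 1: Compute gcd(16, 19) = 1.
Since 1 divides 3, solutions exist.

Step 2: Find a particular solution using extended Euclidean algorithm.
We get u₀ = 18, v₀ = -15.
Check: 16*18 + 19*-15 = 3 = 3 ✓

Step 3: Write the general solution.
u = 18 + (19/1)t = 18 + 19t
v = -15 - (16/1)t = -15 - 16t
for any integer t.

u = 18 + 19t, v = -15 - 16t for integer t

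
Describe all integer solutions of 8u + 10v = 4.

Step 1: Compute gcd(8, 10) = 2.
Since 2 divides 4, solutions exist.

Step 2: Find a particular solution using extended Euclidean algorithm.
We get u₀ = -2, v₀ = 2.
Check: 8*-2 + 10*2 = 4 = 4 ✓

Step 3: Write the general solution.
u = -2 + (10/2)t = -2 + 5t
v = 2 - (8/2)t = 2 - 4t
for any integer t.

u = -2 + 5t, v = 2 - 4t for integer t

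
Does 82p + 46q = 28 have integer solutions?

Step 1: Compute gcd(82, 46).
gcd(82, 46) = 2

Step 2: Check divisibility.
Does 2 divide 28? 28 = 2 x 14, so yes.

By the theorem on linear Diophantine equations, 82p + 46q = 28 has integer solutions if and only if gcd(82, 46) divides 28. Since 2 | 28, solutions exist.

Yes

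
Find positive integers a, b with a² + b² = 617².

We need a² + b² = 617² = 380689.
Trying: 105² + 608² = 11025 + 369664 = 380689 ✓

(105, 608, 617)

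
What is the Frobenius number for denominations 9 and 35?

For two coprime denominations a and b, the Frobenius number (largest value not representable as a non-negative combination) is ab - a - b.
Here gcd(9, 35) = 1, so they are coprime.
F(9, 35) = 9·35 - 9 - 35 = 315 - 44 = 271

271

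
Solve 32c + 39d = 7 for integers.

Step 1: Check solvability.
gcd(32, 39) = 1
Since 1 divides 7, solutions exist.

Step 2: Apply extended Euclidean algorithm to find gcd.
We find integers such that 32*x0 + 39*y0 = 1

Step 3: Scale the particular solution.
Multiply by 7/1 = 7:
c = 77, d = -63

Step 4: Verify.
32*(77) + 39*(-63) = 7 = 7 ✓

c = 77, d = -63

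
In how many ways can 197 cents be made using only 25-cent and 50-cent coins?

We need non-negative integers (x, y) with 25x + 50y = 197.
For each x from 0 to 7, check if (197 - 25x) is a non-negative multiple of 50.
Solutions (x, y): none
Count: 0

0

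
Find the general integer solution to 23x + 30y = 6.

Step 1: Compute gcd(23, 30) = 1.
Since 1 divides 6, solutions exist.

Step 2: Find a particular solution using extended Euclidean algorithm.
We get x₀ = -78, y₀ = 60.
Check: 23*-78 + 30*60 = 6 = 6 ✓

Step 3: Write the general solution.
x = -78 + (30/1)t = -78 + 30t
y = 60 - (23/1)t = 60 - 23t
for any integer t.

x = -78 + 30t, y = 60 - 23t for integer t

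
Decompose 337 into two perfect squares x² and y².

We need to find integers x, y > 0 such that x² + y² = 337.
Trying x = 9: y² = 337 - 9² = 337 - 81 = 256
y = 16
Check: 9² + 16² = 81 + 256 = 337 ✓

337 = 9² + 16²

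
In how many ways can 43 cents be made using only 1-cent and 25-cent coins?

We need non-negative integers (x, y) with 1x + 25y = 43.
For each x from 0 to 43, check if (43 - 1x) is a non-negative multiple of 25.
Solutions (x, y): (18,1), (43,0)
Count: 2

2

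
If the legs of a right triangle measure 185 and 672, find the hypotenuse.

c² = a² + b² = 185² + 672² = 34225 + 451584 = 485809
c = 697

697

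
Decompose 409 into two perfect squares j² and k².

We need to find integers j, k > 0 such that j² + k² = 409.
Trying j = 3: k² = 409 - 3² = 409 - 9 = 400
k = 20
Check: 3² + 20² = 9 + 400 = 409 ✓

409 = 3² + 20²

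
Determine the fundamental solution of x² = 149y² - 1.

We need x² = 149y² - 1. Try successive y:
y = 1: x² = 149·1² - 1 = 148, not a perfect square
y = 2: x² = 149·2² - 1 = 595, not a perfect square
y = 3: x² = 149·3² - 1 = 1340, not a perfect square
...
y = 9305: x² = 149·9305² - 1 = 12900870724 = 113582² ✓
Check: 113582² - 149·9305² = 12900870724 - 12900870725 = -1 ✓

x = 113582, y = 9305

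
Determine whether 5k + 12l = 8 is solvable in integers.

Step 1: Compute gcd(5, 12).
gcd(5, 12) = 1

Step 2: Check divisibility.
Does 1 divide 8? 8 = 1 x 8, so yes.

By the theorem on linear Diophantine equations, 5k + 12l = 8 has integer solutions if and only if gcd(5, 12) divides 8. Since 1 | 8, solutions exist.

Yes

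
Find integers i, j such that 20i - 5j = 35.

Step 1: Check solvability.
gcd(20, 5) = 5
Since 5 divides 35, solutions exist.

Step 2: Apply extended Euclidean algorithm to find gcd.
We find integers such that 20*x0 + 5*y0 = 5

Step 3: Scale the particular solution.
Multiply by 35/5 = 7:
i = 0, j = -7

Step 4: Verify.
20*(0) - 5*(-7) = 35 = 35 ✓

i = 0, j = -7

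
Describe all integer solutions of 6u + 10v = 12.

Step 1: Compute gcd(6, 10) = 2.
Since 2 divides 12, solutions exist.

Step 2: Find a particular solution using extended Euclidean algorithm.
We get u₀ = 12, v₀ = -6.
Check: 6*12 + 10*-6 = 12 = 12 ✓

Step 3: Write the general solution.
u = 12 + (10/2)t = 12 + 5t
v = -6 - (6/2)t = -6 - 3t
for any integer t.

u = 12 + 5t, v = -6 - 3t for integer t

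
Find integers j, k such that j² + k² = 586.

We need to find integers j, k > 0 such that j² + k² = 586.
Trying j = 15: k² = 586 - 15² = 586 - 225 = 361
k = 19
Check: 15² + 19² = 225 + 361 = 586 ✓

586 = 15² + 19²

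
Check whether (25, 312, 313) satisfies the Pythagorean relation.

Compute a² + b²:
25² + 312² = 625 + 97344 = 97969
Compute c²:
313² = 97969
Since 97969 = 97969, it is a Pythagorean triple.

Yes, it is a Pythagorean triple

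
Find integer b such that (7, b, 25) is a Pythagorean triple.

b² = c² - a² = 25² - 7² = 625 - 49 = 576
b = sqrt(576) = 24

24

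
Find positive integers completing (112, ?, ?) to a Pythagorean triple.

We need the other leg and hypotenuse such that 112² + x² = c².
Take x = 15, c = 113: 112² + 15² = 12544 + 225 = 12769 = 113² ✓
Triple: (15, 112, 113)

(15, 112, 113)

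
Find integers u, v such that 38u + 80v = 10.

Step 1: Check solvability.
gcd(38, 80) = 2
Since 2 divides 10, solutions exist.

Step 2: Apply extended Euclidean algorithm to find gcd.
We find integers such that 38*x0 + 80*y0 = 2

Step 3: Scale the particular solution.
Multiply by 10/2 = 5:
u = 95, v = -45

Step 4: Verify.
38*(95) + 80*(-45) = 10 = 10 ✓

u = 95, v = -45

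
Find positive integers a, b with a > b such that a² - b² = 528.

Factor: a² - b² = (a+b)(a-b) = 528.
We need two factors of 528 with the same parity.
Use a+b = 264 and a-b = 2 (product 264·2 = 528).
Adding: 2a = 266, so a = 133.
Subtracting: 2b = 262, so b = 131.
Check: 133² - 131² = 17689 - 17161 = 528 ✓

a = 133, b = 131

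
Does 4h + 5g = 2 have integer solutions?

Step 1: Compute gcd(4, 5).
gcd(4, 5) = 1

Step 2: Check divisibility.
Does 1 divide 2? 2 = 1 x 2, so yes.

By the theorem on linear Diophantine equations, 4h + 5g = 2 has integer solutions if and only if gcd(4, 5) divides 2. Since 1 | 2, solutions exist.

Yes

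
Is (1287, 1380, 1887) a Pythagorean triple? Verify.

Compute a² + b² = 1287² + 1380² = 1656369 + 1904400 = 3560769
Compute c² = 1887² = 3560769
Since 3560769 = 3560769, confirmed.

Yes, it is a Pythagorean triple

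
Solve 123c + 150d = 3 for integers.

Step 1: Check solvability.
gcd(123, 150) = 3
Since 3 divides 3, solutions exist.

Step 2: Apply extended Euclidean algorithm to find gcd.
We find integers such that 123*x0 + 150*y0 = 3

Step 3: Scale the particular solution.
Multiply by 3/3 = 1:
c = 11, d = -9

Step 4: Verify.
123*(11) + 150*(-9) = 3 = 3 ✓

c = 11, d = -9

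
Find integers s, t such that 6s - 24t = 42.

Step 1: Check solvability.
gcd(6, 24) = 6
Since 6 divides 42, solutions exist.

Step 2: Apply extended Euclidean algorithm to find gcd.
We find integers such that 6*x0 + 24*y0 = 6

Step 3: Scale the particular solution.
Multiply by 42/6 = 7:
s = 7, t = 0

Step 4: Verify.
6*(7) - 24*(0) = 42 = 42 ✓

s = 7, t = 0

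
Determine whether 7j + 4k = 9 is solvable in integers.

Step 1: Compute gcd(7, 4).
gcd(7, 4) = 1

Step 2: Check divisibility.
Does 1 divide 9? 9 = 1 x 9, so yes.

By the theorem on linear Diophantine equations, 7j + 4k = 9 has integer solutions if and only if gcd(7, 4) divides 9. Since 1 | 9, solutions exist.

Yes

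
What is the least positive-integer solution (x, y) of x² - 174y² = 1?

We seek the smallest positive integers (x, y) with x² - 174y² = 1, i.e., x² = 174y² + 1.
Try successive y values:
y = 1: x² = 174·1² + 1 = 175, not a perfect square
y = 2: x² = 174·2² + 1 = 697, not a perfect square
y = 3: x² = 174·3² + 1 = 1567, not a perfect square
... continuing the search (or via continued fractions) ...
y = 110: x² = 174·110² + 1 = 2105401, x = 1451 ✓

Verify: 1451² - 174·110² = 2105401 - 2105400 = 1 ✓

x = 1451, y = 110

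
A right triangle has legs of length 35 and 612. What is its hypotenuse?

c² = a² + b² = 35² + 612² = 1225 + 374544 = 375769
c = 613

613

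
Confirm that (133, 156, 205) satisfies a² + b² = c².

Compute a² + b² = 133² + 156² = 17689 + 24336 = 42025
Compute c² = 205² = 42025
Since 42025 = 42025, confirmed.

Yes, it is a Pythagorean triple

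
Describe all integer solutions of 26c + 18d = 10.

Step 1: Compute gcd(26, 18) = 2.
Since 2 divides 10, solutions exist.

Step 2: Find a particular solution using extended Euclidean algorithm.
We get c₀ = -10, d₀ = 15.
Check: 26*-10 + 18*15 = 10 = 10 ✓

Step 3: Write the general solution.
c = -10 + (18/2)t = -10 + 9t
d = 15 - (26/2)t = 15 - 13t
for any integer t.

c = -10 + 9t, d = 15 - 13t for integer t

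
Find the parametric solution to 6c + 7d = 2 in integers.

Step 1: Compute gcd(6, 7) = 1.
Since 1 divides 2, solutions exist.

Step 2: Find a particular solution using extended Euclidean algorithm.
We get c₀ = -2, d₀ = 2.
Check: 6*-2 + 7*2 = 2 = 2 ✓

Step 3: Write the general solution.
c = -2 + (7/1)t = -2 + 7t
d = 2 - (6/1)t = 2 - 6t
for any integer t.

c = -2 + 7t, d = 2 - 6t for integer t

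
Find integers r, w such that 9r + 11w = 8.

Step 1: Check solvability.
gcd(9, 11) = 1
Since 1 divides 8, solutions exist.

Step 2: Apply extended Euclidean algorithm to find gcd.
We find integers such that 9*x0 + 11*y0 = 1

Step 3: Scale the particular solution.
Multiply by 8/1 = 8:
r = 40, w = -32

Step 4: Verify.
9*(40) + 11*(-32) = 8 = 8 ✓

r = 40, w = -32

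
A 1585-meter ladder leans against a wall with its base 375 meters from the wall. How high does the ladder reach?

The ladder, wall, and ground form a right triangle with hypotenuse 1585 and one leg 375.
By the Pythagorean theorem: h² = 1585² - 375² = 2512225 - 140625 = 2371600
h = √2371600 = 1540 meters

1540 meters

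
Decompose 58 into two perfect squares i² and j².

We need to find integers i, j > 0 such that i² + j² = 58.
Trying i = 3: j² = 58 - 3² = 58 - 9 = 49
j = 7
Check: 3² + 7² = 9 + 49 = 58 ✓

58 = 3² + 7²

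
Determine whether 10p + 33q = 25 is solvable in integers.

Step 1: Compute gcd(10, 33).
gcd(10, 33) = 1

Step 2: Check divisibility.
Does 1 divide 25? 25 = 1 x 25, so yes.

By the theorem on linear Diophantine equations, 10p + 33q = 25 has integer solutions if and only if gcd(10, 33) divides 25. Since 1 | 25, solutions exist.

Yes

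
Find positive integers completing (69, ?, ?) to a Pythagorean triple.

We need the other leg and hypotenuse such that 69² + x² = c².
Take x = 260, c = 269: 69² + 260² = 4761 + 67600 = 72361 = 269² ✓
Triple: (69, 260, 269)

(69, 260, 269)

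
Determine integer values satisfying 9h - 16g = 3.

Step 1: Check solvability.
gcd(9, 16) = 1
Since 1 divides 3, solutions exist.

Step 2: Apply extended Euclidean algorithm to find gcd.
We find integers such that 9*x0 + 16*y0 = 1

Step 3: Scale the particular solution.
Multiply by 3/1 = 3:
h = -21, g = -12

Step 4: Verify.
9*(-21) - 16*(-12) = 3 = 3 ✓

h = -21, g = -12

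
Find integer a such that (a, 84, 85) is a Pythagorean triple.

a² = c² - b² = 85² - 84² = 7225 - 7056 = 169
a = sqrt(169) = 13

13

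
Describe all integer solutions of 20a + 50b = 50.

Step 1: Compute gcd(20, 50) = 10.
Since 10 divides 50, solutions exist.

Step 2: Find a particular solution using extended Euclidean algorithm.
We get a₀ = -10, b₀ = 5.
Check: 20*-10 + 50*5 = 50 = 50 ✓

Step 3: Write the general solution.
a = -10 + (50/10)t = -10 + 5t
b = 5 - (20/10)t = 5 - 2t
for any integer t.

a = -10 + 5t, b = 5 - 2t for integer t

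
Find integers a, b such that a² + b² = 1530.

We need to find integers a, b > 0 such that a² + b² = 1530.
Trying a = 3: b² = 1530 - 3² = 1530 - 9 = 1521
b = 39
Check: 3² + 39² = 9 + 1521 = 1530 ✓

1530 = 3² + 39²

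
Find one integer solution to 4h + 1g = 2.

Step 1: Check solvability.
gcd(4, 1) = 1
Since 1 divides 2, solutions exist.

Step 2: Apply extended Euclidean algorithm to find gcd.
We find integers such that 4*x0 + 1*y0 = 1

Step 3: Scale the particular solution.
Multiply by 2/1 = 2:
h = 0, g = 2

Step 4: Verify.
4*(0) + 1*(2) = 2 = 2 ✓

h = 0, g = 2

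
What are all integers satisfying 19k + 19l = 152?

Step 1: Compute gcd(19, 19) = 19.
Since 19 divides 152, solutions exist.

Step 2: Find a particular solution using extended Euclidean algorithm.
We get k₀ = 0, l₀ = 8.
Check: 19*0 + 19*8 = 152 = 152 ✓

Step 3: Write the general solution.
k = 0 + (19/19)t = 0 + 1t
l = 8 - (19/19)t = 8 - 1t
for any integer t.

k = 0 + 1t, l = 8 - 1t for integer t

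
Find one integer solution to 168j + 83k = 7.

Step 1: Check solvability.
gcd(168, 83) = 1
Since 1 divides 7, solutions exist.

Step 2: Apply extended Euclidean algorithm to find gcd.
We find integers such that 168*x0 + 83*y0 = 1

Step 3: Scale the particular solution.
Multiply by 7/1 = 7:
j = -287, k = 581

Step 4: Verify.
168*(-287) + 83*(581) = 7 = 7 ✓

j = -287, k = 581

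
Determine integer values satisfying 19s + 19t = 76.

Step 1: Check solvability.
gcd(19, 19) = 19
Since 19 divides 76, solutions exist.

Step 2: Apply extended Euclidean algorithm to find gcd.
We find integers such that 19*x0 + 19*y0 = 19

Step 3: Scale the particular solution.
Multiply by 76/19 = 4:
s = 0, t = 4

Step 4: Verify.
19*(0) + 19*(4) = 76 = 76 ✓

s = 0, t = 4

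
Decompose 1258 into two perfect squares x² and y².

We need to find integers x, y > 0 such that x² + y² = 1258.
Trying x = 13: y² = 1258 - 13² = 1258 - 169 = 1089
y = 33
Check: 13² + 33² = 169 + 1089 = 1258 ✓

1258 = 13² + 33²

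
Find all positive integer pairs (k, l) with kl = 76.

The positive divisors of 76 are: 1, 2, 4, 19, 38, 76.
Each divisor d gives the pair (d, 76/d):
(1, 76), (2, 38), (4, 19), (19, 4), (38, 2), (76, 1)

(1, 76), (2, 38), (4, 19), (19, 4), (38, 2), (76, 1)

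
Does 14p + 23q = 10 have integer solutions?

Step 1: Compute gcd(14, 23).
gcd(14, 23) = 1

Step 2: Check divisibility.
Does 1 divide 10? 10 = 1 x 10, so yes.

By the theorem on linear Diophantine equations, 14p + 23q = 10 has integer solutions if and only if gcd(14, 23) divides 10. Since 1 | 10, solutions exist.

Yes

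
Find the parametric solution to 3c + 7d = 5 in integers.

Step 1: Compute gcd(3, 7) = 1.
Since 1 divides 5, solutions exist.

Step 2: Find a particular solution using extended Euclidean algorithm.
We get c₀ = -10, d₀ = 5.
Check: 3*-10 + 7*5 = 5 = 5 ✓

Step 3: Write the general solution.
c = -10 + (7/1)t = -10 + 7t
d = 5 - (3/1)t = 5 - 3t
for any integer t.

c = -10 + 7t, d = 5 - 3t for integer t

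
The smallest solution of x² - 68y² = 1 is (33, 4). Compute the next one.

Solutions to x² - Dy² = 1 are generated by powers of (x₀ + y₀√D).
The next solution satisfies x₁ + y₁√68 = (x₀ + y₀√68)², giving:
x₁ = x₀² + 68y₀² = 33² + 68·4² = 1089 + 1088 = 2177
y₁ = 2x₀y₀ = 2·33·4 = 264

Verify: 2177² - 68·264² = 4739329 - 4739328 = 1 ✓

x = 2177, y = 264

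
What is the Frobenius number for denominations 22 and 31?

For two coprime denominations a and b, the Frobenius number (largest value not representable as a non-negative combination) is ab - a - b.
Here gcd(22, 31) = 1, so they are coprime.
F(22, 31) = 22·31 - 22 - 31 = 682 - 53 = 629

629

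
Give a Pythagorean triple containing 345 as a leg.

We need the other leg and hypotenuse such that 345² + x² = c².
Take x = 152, c = 377: 345² + 152² = 119025 + 23104 = 142129 = 377² ✓
Triple: (345, 152, 377)

(345, 152, 377)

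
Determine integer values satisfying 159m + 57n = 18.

Step 1: Check solvability.
gcd(159, 57) = 3
Since 3 divides 18, solutions exist.

Step 2: Apply extended Euclidean algorithm to find gcd.
We find integers such that 159*x0 + 57*y0 = 3

Step 3: Scale the particular solution.
Multiply by 18/3 = 6:
m = -30, n = 84

Step 4: Verify.
159*(-30) + 57*(84) = 18 = 18 ✓

m = -30, n = 84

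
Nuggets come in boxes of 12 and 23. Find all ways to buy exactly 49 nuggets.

We need non-negative integers (x, y) with 12x + 23y = 49.
For each x in 0..4, check if 49 - 12x is a non-negative multiple of 23.
No x yields an integer y ≥ 0.

No solution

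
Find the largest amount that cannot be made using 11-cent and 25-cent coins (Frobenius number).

For two coprime denominations a and b, the Frobenius number (largest value not representable as a non-negative combination) is ab - a - b.
Here gcd(11, 25) = 1, so they are coprime.
F(11, 25) = 11·25 - 11 - 25 = 275 - 36 = 239

239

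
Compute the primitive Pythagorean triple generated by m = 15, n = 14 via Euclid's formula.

a = m² - n² = 225 - 196 = 29
b = 2mn = 2·15·14 = 420
c = m² + n² = 225 + 196 = 421
Verify: 29² + 420² = 841 + 176400 = 177241 = 421² ✓

(29, 420, 421)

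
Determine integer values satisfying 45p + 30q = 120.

Step 1: Check solvability.
gcd(45, 30) = 15
Since 15 divides 120, solutions exist.

Step 2: Apply extended Euclidean algorithm to find gcd.
We find integers such that 45*x0 + 30*y0 = 15

Step 3: Scale the particular solution.
Multiply by 120/15 = 8:
p = 8, q = -8

Step 4: Verify.
45*(8) + 30*(-8) = 120 = 120 ✓

p = 8, q = -8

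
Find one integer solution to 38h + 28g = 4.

Step 1: Check solvability.
gcd(38, 28) = 2
Since 2 divides 4, solutions exist.

Step 2: Apply extended Euclidean algorithm to find gcd.
We find integers such that 38*x0 + 28*y0 = 2

Step 3: Scale the particular solution.
Multiply by 4/2 = 2:
h = 6, g = -8

Step 4: Verify.
38*(6) + 28*(-8) = 4 = 4 ✓

h = 6, g = -8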